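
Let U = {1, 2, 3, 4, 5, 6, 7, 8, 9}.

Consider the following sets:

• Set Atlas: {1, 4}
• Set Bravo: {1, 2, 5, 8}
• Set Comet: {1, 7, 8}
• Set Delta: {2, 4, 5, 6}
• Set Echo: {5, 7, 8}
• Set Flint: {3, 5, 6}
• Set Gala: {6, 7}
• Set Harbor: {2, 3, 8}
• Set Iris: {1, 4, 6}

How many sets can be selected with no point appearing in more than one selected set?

Atlas, Gala, Harbor are pairwise disjoint (Atlas={1,4}; Gala={6,7}; Harbor={2,3,8}).
Every remaining set overlaps one of these, and no 4 of the listed sets are pairwise disjoint, so 3 is the maximum.

3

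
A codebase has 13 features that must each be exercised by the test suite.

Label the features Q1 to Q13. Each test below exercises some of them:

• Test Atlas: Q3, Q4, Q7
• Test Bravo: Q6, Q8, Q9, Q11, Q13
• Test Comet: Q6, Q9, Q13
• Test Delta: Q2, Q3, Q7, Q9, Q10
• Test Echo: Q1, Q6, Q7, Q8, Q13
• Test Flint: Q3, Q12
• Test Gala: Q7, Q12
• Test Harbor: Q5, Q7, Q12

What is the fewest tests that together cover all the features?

Atlas and Bravo and Delta and Echo and Harbor together: Atlas ∪ Bravo ∪ Delta ∪ Echo ∪ Harbor = {Q1, Q2, Q3, Q4, Q5, Q6, Q7, Q8, Q9, Q10, Q11, Q12, Q13} — every feature is covered.
No 4 of the 8 tests cover everything (all 70 combinations miss at least one feature), so 5 is optimal.

5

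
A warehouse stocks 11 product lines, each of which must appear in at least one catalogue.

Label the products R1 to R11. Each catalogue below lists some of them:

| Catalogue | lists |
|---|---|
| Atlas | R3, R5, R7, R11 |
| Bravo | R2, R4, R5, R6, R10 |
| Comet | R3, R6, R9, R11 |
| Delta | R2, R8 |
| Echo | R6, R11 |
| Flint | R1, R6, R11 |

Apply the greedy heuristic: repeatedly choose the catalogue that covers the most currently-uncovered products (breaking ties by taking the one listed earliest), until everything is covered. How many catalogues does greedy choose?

5

Greedy: pick Bravo (covers 5 new) → pick Atlas (covers 3 new) → pick Comet (covers 1 new) → pick Delta (covers 1 new) → pick Flint (covers 1 new). Total picks: 5.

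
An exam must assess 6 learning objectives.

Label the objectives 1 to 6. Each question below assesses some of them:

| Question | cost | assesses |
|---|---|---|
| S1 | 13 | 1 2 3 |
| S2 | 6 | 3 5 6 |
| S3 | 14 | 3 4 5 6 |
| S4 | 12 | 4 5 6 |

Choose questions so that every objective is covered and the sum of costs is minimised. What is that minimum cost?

25

S1, S4 together cover every objective (S1 ∪ S4 = {1, 2, 3, 4, 5, 6}); total cost 13 + 12 = 25.
The greedy pick S2, S1, S4 costs 31; no covering selection beats 25.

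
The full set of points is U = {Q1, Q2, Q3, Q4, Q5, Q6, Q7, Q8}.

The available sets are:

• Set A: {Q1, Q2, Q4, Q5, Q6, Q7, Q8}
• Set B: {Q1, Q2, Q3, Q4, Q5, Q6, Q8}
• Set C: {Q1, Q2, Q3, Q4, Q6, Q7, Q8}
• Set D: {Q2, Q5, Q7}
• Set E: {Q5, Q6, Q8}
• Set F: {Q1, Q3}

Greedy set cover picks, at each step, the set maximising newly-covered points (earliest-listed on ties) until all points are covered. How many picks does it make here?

Greedy: pick A (covers 7 new) → pick B (covers 1 new). Total picks: 2.

2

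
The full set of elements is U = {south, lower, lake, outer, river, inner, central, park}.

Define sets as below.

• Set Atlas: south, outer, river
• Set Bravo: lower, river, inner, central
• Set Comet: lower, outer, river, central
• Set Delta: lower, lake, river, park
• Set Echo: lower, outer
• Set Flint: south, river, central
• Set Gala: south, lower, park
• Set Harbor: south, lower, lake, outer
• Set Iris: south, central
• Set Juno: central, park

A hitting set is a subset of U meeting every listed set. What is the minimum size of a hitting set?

3

H = {south, lower, park} meets every set (each contains at least one member of H), and |H| = 3.
No choice of 2 elements meets every set, so 3 is the minimum.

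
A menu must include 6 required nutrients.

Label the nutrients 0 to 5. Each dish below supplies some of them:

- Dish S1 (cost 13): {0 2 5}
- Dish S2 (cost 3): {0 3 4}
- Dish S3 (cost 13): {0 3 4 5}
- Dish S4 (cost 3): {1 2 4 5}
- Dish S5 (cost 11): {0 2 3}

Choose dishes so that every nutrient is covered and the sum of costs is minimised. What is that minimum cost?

S2, S4 together cover every nutrient (S2 ∪ S4 = {0, 1, 2, 3, 4, 5}); total cost 3 + 3 = 6.
No covering selection has total cost below 6.

6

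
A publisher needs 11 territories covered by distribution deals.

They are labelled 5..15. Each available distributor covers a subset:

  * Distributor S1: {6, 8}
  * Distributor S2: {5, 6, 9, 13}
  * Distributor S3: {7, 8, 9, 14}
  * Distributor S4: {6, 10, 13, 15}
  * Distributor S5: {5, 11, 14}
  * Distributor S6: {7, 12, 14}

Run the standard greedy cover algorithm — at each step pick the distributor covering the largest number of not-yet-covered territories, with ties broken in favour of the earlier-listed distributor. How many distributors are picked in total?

5

Greedy: pick S2 (covers 4 new) → pick S3 (covers 3 new) → pick S4 (covers 2 new) → pick S5 (covers 1 new) → pick S6 (covers 1 new). Total picks: 5.
(The true minimum cover uses only 4 distributors, so greedy is not optimal here.)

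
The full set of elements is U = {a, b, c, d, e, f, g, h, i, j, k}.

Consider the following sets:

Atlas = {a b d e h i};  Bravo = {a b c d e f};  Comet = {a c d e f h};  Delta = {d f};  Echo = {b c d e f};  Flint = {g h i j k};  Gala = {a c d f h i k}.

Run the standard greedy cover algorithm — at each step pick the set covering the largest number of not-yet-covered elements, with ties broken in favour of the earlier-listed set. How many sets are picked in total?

Greedy: pick Gala (covers 7 new) → pick Atlas (covers 2 new) → pick Flint (covers 2 new). Total picks: 3.
(The true minimum cover uses only 2 sets, so greedy is not optimal here.)

3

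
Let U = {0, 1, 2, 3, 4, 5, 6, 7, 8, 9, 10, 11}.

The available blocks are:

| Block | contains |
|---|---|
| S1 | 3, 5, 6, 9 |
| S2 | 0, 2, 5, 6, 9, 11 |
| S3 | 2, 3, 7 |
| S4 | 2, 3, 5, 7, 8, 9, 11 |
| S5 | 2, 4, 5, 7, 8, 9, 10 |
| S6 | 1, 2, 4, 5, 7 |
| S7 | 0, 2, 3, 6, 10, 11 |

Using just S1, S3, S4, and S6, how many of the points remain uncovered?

Union of S1, S3, S4, S6 = {1, 2, 3, 4, 5, 6, 7, 8, 9, 11}.
Not covered: 0, 10 — 2 points.

2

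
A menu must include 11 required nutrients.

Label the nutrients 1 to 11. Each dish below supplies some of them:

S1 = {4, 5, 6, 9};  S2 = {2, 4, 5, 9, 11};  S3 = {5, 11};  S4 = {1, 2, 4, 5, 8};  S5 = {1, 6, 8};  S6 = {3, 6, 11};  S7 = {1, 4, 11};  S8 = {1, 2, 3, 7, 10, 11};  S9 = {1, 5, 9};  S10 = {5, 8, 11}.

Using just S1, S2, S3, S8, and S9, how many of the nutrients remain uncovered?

Union of S1, S2, S3, S8, S9 = {1, 2, 3, 4, 5, 6, 7, 9, 10, 11}.
Not covered: 8 — 1 nutrient.

1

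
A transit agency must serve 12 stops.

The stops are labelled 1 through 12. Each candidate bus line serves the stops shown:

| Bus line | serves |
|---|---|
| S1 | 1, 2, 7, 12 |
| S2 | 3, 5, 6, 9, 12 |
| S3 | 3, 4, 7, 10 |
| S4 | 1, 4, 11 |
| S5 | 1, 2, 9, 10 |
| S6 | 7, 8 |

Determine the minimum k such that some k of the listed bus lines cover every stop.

S2 and S4 and S5 and S6 together: S2 ∪ S4 ∪ S5 ∪ S6 = {1, 2, 3, 4, 5, 6, 7, 8, 9, 10, 11, 12} — every stop is covered.
Only S2 contains 5, so S2 is forced; the remaining 7 stops need at least 3 more bus lines (each remaining bus line adds at most 3) — so at least 4 bus lines are needed, and 4 is optimal.

4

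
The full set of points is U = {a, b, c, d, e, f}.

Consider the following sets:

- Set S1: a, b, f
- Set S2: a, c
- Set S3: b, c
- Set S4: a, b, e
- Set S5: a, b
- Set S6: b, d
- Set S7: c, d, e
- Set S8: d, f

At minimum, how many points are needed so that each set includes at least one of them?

Take H = {a, c, d}. Each listed set contains at least one of these, so H is a hitting set of size 3.
No choice of 2 points meets every set, so 3 is the minimum.

3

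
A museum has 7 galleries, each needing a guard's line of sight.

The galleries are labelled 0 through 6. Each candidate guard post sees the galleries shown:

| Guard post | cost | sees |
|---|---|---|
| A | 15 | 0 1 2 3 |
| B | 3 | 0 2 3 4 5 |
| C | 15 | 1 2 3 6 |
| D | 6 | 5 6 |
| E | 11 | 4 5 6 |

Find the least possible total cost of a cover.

18

B, C together cover every gallery (B ∪ C = {0, 1, 2, 3, 4, 5, 6}); total cost 3 + 15 = 18.
The greedy pick B, D, A costs 24; no covering selection beats 18.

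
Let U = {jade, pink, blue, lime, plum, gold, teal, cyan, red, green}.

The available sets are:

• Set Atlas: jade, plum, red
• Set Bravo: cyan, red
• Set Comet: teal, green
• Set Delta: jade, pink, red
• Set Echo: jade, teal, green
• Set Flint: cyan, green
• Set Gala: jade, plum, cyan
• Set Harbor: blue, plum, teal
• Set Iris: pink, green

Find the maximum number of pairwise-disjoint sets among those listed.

Bravo, Harbor, Iris are pairwise disjoint (Bravo={cyan,red}; Harbor={blue,plum,teal}; Iris={pink,green}).
Every remaining set overlaps one of these, and no 4 of the listed sets are pairwise disjoint, so 3 is the maximum.

3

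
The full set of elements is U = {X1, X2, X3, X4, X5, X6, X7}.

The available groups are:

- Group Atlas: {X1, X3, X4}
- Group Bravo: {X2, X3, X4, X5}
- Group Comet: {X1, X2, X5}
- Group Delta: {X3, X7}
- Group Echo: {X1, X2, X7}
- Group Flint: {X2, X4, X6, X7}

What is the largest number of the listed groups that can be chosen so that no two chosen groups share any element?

Comet, Delta are pairwise disjoint (Comet={X1,X2,X5}; Delta={X3,X7}).
Every remaining group overlaps one of these, and no 3 of the listed groups are pairwise disjoint, so 2 is the maximum.

2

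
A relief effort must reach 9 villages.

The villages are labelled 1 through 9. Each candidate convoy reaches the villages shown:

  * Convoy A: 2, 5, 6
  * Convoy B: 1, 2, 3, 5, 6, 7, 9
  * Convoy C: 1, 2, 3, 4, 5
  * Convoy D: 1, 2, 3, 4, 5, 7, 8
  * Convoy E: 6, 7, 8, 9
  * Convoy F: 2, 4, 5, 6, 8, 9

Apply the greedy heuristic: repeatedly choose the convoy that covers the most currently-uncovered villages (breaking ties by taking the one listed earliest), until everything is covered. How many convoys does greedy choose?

Greedy: pick B (covers 7 new) → pick D (covers 2 new). Total picks: 2.

2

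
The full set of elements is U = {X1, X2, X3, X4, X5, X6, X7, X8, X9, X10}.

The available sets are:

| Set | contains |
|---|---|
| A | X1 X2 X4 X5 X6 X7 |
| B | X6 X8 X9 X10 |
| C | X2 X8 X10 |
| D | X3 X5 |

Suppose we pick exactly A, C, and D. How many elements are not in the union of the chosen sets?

Union of A, C, D = {X1, X2, X3, X4, X5, X6, X7, X8, X10}.
Not covered: X9 — 1 element.

1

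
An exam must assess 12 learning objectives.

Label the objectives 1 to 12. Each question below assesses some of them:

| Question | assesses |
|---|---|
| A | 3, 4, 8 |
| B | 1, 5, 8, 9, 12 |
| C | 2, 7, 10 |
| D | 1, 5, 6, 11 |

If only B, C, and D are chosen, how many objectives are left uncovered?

Union of B, C, D = {1, 2, 5, 6, 7, 8, 9, 10, 11, 12}.
Not covered: 3, 4 — 2 objectives.

2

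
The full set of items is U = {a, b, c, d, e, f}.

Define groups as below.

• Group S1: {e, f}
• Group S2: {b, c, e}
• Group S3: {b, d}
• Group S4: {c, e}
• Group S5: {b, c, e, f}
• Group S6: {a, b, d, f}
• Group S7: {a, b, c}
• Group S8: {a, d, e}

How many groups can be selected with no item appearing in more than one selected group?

2

S1, S3 are pairwise disjoint (S1={e,f}; S3={b,d}).
Every remaining group overlaps one of these, and no 3 of the listed groups are pairwise disjoint, so 2 is the maximum.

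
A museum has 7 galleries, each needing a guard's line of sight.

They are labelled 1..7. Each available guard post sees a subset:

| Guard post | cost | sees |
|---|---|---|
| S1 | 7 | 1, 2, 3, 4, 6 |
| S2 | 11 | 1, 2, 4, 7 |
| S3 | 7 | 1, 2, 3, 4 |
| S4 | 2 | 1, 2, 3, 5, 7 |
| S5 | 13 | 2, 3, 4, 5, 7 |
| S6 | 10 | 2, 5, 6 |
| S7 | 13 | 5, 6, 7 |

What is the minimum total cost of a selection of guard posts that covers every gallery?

9

S1, S4 together cover every gallery (S1 ∪ S4 = {1, 2, 3, 4, 5, 6, 7}); total cost 7 + 2 = 9.
No covering selection has total cost below 9.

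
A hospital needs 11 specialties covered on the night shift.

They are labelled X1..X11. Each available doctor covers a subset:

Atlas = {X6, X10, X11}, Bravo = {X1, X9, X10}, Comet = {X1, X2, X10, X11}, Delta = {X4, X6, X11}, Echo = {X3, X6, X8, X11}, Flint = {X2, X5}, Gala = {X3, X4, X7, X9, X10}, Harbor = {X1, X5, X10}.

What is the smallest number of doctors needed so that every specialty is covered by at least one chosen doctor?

4

Take {Echo, Flint, Gala, Harbor}. Their union is {X1, X2, X3, X4, X5, X6, X7, X8, X9, X10, X11}, which is all 11 specialties.
No 3 of the 8 doctors cover everything (all 56 combinations miss at least one specialty), so 4 is optimal.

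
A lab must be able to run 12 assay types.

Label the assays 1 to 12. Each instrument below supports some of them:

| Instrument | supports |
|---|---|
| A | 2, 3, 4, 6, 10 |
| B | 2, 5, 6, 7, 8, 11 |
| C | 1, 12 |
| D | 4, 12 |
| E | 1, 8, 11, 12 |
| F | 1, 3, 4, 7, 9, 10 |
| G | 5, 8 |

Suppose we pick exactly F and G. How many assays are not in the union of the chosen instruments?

4

Union of F, G = {1, 3, 4, 5, 7, 8, 9, 10}.
Not covered: 2, 6, 11, 12 — 4 assays.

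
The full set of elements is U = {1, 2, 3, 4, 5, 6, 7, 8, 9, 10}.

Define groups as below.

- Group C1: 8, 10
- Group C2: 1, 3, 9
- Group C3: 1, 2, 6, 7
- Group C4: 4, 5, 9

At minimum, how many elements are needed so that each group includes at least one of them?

The 3 elements {7, 9, 10} hit every group.
The groups C1, C3, C4 are pairwise disjoint, so any hitting set needs a separate element for each — at least 3. Hence 3 is optimal.

3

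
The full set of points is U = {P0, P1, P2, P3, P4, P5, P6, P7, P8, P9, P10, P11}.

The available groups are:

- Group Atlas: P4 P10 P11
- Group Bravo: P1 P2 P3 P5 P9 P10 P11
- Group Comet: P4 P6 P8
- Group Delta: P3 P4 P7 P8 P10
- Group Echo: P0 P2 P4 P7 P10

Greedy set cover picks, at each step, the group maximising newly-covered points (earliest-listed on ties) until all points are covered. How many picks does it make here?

3

Greedy: pick Bravo (covers 7 new) → pick Comet (covers 3 new) → pick Echo (covers 2 new). Total picks: 3.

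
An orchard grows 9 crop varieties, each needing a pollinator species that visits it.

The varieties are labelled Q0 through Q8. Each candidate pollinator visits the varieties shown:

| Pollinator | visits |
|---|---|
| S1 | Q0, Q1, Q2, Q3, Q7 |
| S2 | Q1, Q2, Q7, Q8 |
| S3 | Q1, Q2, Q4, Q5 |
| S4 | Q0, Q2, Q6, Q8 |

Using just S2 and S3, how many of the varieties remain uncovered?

Union of S2, S3 = {Q1, Q2, Q4, Q5, Q7, Q8}.
Not covered: Q0, Q3, Q6 — 3 varieties.

3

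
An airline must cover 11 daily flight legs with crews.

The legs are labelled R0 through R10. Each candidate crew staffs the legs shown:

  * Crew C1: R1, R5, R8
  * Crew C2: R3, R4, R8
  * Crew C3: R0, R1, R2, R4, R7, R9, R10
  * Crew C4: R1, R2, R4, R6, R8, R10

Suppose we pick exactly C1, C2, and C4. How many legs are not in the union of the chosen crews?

Union of C1, C2, C4 = {R1, R2, R3, R4, R5, R6, R8, R10}.
Not covered: R0, R7, R9 — 3 legs.

3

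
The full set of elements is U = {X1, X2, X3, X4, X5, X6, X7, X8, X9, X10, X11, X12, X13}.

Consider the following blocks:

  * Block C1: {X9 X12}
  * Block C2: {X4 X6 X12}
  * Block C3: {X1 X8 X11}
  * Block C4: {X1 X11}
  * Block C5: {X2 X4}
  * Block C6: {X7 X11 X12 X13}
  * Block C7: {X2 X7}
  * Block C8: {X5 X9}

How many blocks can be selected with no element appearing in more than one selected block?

C2, C3, C7, C8 are pairwise disjoint (C2={X4,X6,X12}; C3={X1,X8,X11}; C7={X2,X7}; C8={X5,X9}).
Every remaining block overlaps one of these, and no 5 of the listed blocks are pairwise disjoint, so 4 is the maximum.

4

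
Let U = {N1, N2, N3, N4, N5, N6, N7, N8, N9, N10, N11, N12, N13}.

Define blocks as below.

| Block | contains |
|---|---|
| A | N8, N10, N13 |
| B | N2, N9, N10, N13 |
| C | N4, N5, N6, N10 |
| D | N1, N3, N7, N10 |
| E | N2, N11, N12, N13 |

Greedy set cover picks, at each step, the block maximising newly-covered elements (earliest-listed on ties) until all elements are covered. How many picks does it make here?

Greedy: pick B (covers 4 new) → pick C (covers 3 new) → pick D (covers 3 new) → pick E (covers 2 new) → pick A (covers 1 new). Total picks: 5.

5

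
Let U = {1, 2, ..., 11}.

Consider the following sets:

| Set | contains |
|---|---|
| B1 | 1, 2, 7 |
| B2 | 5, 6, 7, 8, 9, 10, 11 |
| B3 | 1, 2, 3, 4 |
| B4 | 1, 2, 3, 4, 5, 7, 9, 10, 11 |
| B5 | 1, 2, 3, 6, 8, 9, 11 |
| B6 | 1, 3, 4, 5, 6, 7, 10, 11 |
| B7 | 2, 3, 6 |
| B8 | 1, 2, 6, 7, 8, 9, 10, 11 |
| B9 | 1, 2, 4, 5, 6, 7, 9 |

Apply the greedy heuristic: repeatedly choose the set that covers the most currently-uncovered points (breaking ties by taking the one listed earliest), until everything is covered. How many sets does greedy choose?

2

Greedy: pick B4 (covers 9 new) → pick B2 (covers 2 new). Total picks: 2.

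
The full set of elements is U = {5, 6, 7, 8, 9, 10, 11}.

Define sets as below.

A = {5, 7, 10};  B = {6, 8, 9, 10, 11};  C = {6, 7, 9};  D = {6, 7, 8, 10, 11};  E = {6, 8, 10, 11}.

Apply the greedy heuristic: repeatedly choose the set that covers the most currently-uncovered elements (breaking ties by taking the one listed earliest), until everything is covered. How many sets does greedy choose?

Greedy: pick B (covers 5 new) → pick A (covers 2 new). Total picks: 2.

2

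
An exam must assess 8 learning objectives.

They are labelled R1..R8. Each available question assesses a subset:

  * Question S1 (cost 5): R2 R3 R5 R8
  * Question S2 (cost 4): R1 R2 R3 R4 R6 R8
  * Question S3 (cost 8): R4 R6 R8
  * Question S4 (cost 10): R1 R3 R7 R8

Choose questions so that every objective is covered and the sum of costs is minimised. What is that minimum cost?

19

S1, S2, S4 together cover every objective (S1 ∪ S2 ∪ S4 = {R1, R2, R3, R4, R5, R6, R7, R8}); total cost 5 + 4 + 10 = 19.
No covering selection has total cost below 19.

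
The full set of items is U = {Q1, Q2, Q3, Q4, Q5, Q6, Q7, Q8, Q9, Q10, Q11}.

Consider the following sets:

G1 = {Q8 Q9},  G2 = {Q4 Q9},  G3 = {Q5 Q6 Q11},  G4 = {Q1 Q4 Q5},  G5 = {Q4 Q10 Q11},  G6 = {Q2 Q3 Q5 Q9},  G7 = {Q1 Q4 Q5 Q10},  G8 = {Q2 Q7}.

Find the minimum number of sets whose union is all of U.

Take {G1, G3, G6, G7, G8}. Their union is {Q1, Q2, Q3, Q4, Q5, Q6, Q7, Q8, Q9, Q10, Q11}, which is all 11 items.
No 4 of the 8 sets cover everything (all 70 combinations miss at least one item), so 5 is optimal.

5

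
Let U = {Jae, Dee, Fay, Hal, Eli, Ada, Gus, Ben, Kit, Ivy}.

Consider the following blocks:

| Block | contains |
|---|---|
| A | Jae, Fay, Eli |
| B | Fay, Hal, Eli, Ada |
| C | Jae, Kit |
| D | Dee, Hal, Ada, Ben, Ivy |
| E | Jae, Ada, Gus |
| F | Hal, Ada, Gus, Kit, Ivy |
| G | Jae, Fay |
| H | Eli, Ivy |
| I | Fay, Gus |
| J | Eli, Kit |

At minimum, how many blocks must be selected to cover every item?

A and D and F together: A ∪ D ∪ F = {Jae, Dee, Fay, Hal, Eli, Ada, Gus, Ben, Kit, Ivy} — every item is covered.
Only D contains Dee, so D is forced; the remaining 5 items need at least 2 more blocks (each remaining block adds at most 3) — so at least 3 blocks are needed, and 3 is optimal.

3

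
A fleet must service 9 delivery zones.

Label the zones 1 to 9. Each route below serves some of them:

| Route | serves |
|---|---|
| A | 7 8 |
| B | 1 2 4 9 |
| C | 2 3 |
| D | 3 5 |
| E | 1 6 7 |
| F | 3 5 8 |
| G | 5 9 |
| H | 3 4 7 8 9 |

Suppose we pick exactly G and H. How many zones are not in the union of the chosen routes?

3

Union of G, H = {3, 4, 5, 7, 8, 9}.
Not covered: 1, 2, 6 — 3 zones.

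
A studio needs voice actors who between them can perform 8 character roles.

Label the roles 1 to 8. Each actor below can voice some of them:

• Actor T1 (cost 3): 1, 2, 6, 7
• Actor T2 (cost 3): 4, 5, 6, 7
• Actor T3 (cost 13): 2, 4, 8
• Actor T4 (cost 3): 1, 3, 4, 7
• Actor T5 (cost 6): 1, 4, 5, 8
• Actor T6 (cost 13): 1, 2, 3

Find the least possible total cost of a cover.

T1, T4, T5 together cover every role (T1 ∪ T4 ∪ T5 = {1, 2, 3, 4, 5, 6, 7, 8}); total cost 3 + 3 + 6 = 12.
The greedy pick T1, T2, T4, T5 costs 15; no covering selection beats 12.

12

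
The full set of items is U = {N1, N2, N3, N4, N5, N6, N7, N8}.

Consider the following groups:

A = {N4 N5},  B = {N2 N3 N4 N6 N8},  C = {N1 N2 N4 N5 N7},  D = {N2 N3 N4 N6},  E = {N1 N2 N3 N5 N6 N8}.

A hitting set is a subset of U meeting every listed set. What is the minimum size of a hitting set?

2

The 2 items {N2, N4} hit every group.
No single item lies in every group, so at least 2 are needed and 2 is optimal.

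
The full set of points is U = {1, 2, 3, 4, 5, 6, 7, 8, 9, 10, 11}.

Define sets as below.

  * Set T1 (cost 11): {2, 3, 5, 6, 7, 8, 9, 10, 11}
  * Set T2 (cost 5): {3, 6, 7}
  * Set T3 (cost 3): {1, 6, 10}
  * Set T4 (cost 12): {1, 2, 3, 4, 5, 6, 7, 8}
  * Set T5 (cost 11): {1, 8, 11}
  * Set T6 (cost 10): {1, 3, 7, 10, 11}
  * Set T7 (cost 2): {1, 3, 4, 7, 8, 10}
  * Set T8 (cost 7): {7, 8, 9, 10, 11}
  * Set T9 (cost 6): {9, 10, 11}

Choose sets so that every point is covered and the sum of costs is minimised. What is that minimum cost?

T1, T7 together cover every point (T1 ∪ T7 = {1, 2, 3, 4, 5, 6, 7, 8, 9, 10, 11}); total cost 11 + 2 = 13.
No covering selection has total cost below 13.

13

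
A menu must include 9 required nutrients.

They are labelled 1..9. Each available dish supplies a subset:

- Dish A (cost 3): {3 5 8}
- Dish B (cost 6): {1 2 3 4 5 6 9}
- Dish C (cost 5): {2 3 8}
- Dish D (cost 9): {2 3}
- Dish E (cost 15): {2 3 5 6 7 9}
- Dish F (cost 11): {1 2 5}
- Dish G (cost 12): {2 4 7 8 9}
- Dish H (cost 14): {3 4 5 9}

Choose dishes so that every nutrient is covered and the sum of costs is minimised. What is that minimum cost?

18

B, G together cover every nutrient (B ∪ G = {1, 2, 3, 4, 5, 6, 7, 8, 9}); total cost 6 + 12 = 18.
The greedy pick B, A, G costs 21; no covering selection beats 18.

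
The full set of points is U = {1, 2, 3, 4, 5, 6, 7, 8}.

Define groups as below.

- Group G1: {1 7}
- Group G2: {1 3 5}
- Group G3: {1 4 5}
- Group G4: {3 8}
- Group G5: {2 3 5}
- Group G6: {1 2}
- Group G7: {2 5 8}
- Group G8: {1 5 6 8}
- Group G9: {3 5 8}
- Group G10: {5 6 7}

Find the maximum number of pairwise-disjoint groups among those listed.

3

G4, G6, G10 are pairwise disjoint (G4={3,8}; G6={1,2}; G10={5,6,7}).
Every remaining group overlaps one of these, and no 4 of the listed groups are pairwise disjoint, so 3 is the maximum.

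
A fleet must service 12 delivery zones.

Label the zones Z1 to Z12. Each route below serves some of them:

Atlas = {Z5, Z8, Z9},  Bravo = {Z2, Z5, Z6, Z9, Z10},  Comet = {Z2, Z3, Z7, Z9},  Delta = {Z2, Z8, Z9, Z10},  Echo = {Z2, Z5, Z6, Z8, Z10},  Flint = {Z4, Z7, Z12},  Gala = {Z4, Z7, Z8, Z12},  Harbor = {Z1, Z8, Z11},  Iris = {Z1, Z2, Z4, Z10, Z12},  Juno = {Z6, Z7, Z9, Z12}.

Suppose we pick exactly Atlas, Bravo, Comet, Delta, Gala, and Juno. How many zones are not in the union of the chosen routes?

Union of Atlas, Bravo, Comet, Delta, Gala, Juno = {Z2, Z3, Z4, Z5, Z6, Z7, Z8, Z9, Z10, Z12}.
Not covered: Z1, Z11 — 2 zones.

2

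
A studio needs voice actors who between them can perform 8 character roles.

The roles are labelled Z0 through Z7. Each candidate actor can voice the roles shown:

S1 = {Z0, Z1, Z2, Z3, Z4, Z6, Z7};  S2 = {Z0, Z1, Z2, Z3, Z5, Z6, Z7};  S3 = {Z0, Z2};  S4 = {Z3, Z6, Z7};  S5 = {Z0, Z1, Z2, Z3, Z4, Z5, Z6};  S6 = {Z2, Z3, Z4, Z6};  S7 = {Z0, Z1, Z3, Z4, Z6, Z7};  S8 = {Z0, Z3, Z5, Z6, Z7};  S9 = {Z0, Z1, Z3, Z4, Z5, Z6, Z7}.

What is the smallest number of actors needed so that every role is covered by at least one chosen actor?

2

Take {S2, S6}. Their union is {Z0, Z1, Z2, Z3, Z4, Z5, Z6, Z7}, which is all 8 roles.
No single actor has all 8 roles (the largest, S1, has 7), so 2 is optimal.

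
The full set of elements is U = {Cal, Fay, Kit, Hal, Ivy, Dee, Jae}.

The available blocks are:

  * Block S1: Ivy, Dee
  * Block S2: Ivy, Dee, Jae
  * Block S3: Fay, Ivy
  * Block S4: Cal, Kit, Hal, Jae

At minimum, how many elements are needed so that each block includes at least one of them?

Take H = {Cal, Ivy}. Each listed block contains at least one of these, so H is a hitting set of size 2.
The blocks S1, S4 are pairwise disjoint, so any hitting set needs a separate element for each — at least 2. Hence 2 is optimal.

2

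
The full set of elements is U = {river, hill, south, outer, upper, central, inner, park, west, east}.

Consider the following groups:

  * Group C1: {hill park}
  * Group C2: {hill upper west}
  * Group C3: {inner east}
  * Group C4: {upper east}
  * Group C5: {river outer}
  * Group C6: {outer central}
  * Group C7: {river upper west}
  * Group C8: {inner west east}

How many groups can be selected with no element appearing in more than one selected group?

C1, C3, C6, C7 are pairwise disjoint (C1={hill,park}; C3={inner,east}; C6={outer,central}; C7={river,upper,west}).
Every remaining group overlaps one of these, and no 5 of the listed groups are pairwise disjoint, so 4 is the maximum.

4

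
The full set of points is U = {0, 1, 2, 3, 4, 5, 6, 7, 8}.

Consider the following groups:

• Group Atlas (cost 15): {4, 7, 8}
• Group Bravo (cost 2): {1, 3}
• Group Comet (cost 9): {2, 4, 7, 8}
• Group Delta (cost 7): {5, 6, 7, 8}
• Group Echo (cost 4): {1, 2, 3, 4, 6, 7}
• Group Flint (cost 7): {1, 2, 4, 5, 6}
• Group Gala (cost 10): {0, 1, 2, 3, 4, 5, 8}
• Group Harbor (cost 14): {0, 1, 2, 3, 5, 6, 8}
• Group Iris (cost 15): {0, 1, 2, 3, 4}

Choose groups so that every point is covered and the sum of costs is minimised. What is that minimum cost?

Echo, Gala together cover every point (Echo ∪ Gala = {0, 1, 2, 3, 4, 5, 6, 7, 8}); total cost 4 + 10 = 14.
No covering selection has total cost below 14.

14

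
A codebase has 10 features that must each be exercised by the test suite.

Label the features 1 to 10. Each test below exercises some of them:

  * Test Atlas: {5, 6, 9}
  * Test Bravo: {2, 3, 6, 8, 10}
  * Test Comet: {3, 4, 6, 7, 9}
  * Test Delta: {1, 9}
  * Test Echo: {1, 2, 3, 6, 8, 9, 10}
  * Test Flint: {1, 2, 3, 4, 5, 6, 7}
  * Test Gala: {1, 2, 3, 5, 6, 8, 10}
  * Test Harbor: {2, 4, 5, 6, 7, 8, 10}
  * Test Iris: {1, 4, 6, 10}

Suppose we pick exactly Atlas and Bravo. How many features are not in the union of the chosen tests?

3

Union of Atlas, Bravo = {2, 3, 5, 6, 8, 9, 10}.
Not covered: 1, 4, 7 — 3 features.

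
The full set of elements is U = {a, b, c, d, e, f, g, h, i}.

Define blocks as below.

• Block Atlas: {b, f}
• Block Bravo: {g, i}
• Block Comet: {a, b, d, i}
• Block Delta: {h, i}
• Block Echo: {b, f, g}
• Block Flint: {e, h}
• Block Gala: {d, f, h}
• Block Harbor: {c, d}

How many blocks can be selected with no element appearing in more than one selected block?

4

Atlas, Bravo, Flint, Harbor are pairwise disjoint (Atlas={b,f}; Bravo={g,i}; Flint={e,h}; Harbor={c,d}).
Every remaining block overlaps one of these, and no 5 of the listed blocks are pairwise disjoint, so 4 is the maximum.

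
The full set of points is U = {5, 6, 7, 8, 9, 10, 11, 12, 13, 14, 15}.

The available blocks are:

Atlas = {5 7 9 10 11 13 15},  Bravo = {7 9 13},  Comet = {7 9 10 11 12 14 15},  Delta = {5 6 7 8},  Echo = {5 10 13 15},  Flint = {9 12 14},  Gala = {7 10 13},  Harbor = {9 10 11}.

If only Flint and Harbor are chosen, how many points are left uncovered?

Union of Flint, Harbor = {9, 10, 11, 12, 14}.
Not covered: 5, 6, 7, 8, 13, 15 — 6 points.

6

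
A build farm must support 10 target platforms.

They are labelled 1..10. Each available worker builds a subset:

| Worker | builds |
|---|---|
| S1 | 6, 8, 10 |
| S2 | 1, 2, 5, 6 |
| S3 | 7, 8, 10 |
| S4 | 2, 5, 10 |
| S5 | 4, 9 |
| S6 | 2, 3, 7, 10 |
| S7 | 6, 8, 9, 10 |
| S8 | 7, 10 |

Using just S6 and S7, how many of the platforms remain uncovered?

Union of S6, S7 = {2, 3, 6, 7, 8, 9, 10}.
Not covered: 1, 4, 5 — 3 platforms.

3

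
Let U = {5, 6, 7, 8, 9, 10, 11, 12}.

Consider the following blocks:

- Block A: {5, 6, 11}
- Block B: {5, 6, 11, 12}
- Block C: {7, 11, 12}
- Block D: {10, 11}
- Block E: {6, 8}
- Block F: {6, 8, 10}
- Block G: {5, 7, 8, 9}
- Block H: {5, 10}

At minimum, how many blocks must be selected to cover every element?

B and D and G together: B ∪ D ∪ G = {5, 6, 7, 8, 9, 10, 11, 12} — every element is covered.
Only G contains 9, so G is forced; the remaining 4 elements need at least 2 more blocks (each remaining block adds at most 3) — so at least 3 blocks are needed, and 3 is optimal.

3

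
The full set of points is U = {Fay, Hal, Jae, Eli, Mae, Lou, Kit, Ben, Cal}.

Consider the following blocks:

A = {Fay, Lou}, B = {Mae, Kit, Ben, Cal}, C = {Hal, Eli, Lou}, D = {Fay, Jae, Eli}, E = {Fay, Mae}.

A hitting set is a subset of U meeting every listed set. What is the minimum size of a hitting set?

Take H = {Fay, Mae, Lou}. Each listed block contains at least one of these, so H is a hitting set of size 3.
No choice of 2 points meets every block, so 3 is the minimum.

3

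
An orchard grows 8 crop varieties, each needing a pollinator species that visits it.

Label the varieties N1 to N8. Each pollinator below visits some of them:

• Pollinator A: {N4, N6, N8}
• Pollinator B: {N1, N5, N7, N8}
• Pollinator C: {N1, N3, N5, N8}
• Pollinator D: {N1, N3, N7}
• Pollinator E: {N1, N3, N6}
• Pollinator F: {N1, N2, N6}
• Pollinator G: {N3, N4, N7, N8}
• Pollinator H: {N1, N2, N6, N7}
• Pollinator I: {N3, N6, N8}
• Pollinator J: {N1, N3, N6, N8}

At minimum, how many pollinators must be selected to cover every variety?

Take {B, G, H}. Their union is {N1, N2, N3, N4, N5, N6, N7, N8}, which is all 8 varieties.
No 2 of the 10 pollinators cover everything (all 45 combinations miss at least one variety), so 3 is optimal.

3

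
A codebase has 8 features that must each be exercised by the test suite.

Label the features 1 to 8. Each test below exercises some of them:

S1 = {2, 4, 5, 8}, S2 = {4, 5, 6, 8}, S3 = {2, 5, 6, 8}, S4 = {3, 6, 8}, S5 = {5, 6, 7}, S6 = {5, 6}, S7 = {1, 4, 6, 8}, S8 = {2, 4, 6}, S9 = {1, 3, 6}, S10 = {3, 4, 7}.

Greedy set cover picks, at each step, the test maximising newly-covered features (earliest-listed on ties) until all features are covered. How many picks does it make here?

Greedy: pick S1 (covers 4 new) → pick S9 (covers 3 new) → pick S5 (covers 1 new). Total picks: 3.

3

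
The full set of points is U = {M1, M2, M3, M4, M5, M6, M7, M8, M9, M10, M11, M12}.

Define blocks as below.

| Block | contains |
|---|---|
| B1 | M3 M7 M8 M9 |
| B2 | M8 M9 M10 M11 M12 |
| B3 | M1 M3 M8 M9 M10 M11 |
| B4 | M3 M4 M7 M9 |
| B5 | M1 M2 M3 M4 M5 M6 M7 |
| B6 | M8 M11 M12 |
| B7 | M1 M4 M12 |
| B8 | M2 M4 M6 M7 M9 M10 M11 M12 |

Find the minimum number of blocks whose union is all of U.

B2 and B5 together: B2 ∪ B5 = {M1, M2, M3, M4, M5, M6, M7, M8, M9, M10, M11, M12} — every point is covered.
No single block has all 12 points (the largest, B8, has 8), so 2 is optimal.

2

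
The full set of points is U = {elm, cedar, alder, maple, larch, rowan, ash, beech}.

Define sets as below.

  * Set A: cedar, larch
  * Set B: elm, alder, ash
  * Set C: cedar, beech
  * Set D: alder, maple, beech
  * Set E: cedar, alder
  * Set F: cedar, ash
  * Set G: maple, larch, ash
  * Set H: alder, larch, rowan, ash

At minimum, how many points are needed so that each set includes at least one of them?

The 3 points {cedar, alder, larch} hit every set.
No choice of 2 points meets every set, so 3 is the minimum.

3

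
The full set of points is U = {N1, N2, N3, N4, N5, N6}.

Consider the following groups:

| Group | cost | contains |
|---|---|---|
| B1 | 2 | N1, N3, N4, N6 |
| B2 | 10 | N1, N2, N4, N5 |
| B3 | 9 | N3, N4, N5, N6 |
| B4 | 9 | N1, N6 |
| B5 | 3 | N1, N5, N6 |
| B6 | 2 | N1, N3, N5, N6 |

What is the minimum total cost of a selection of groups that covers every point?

12

B1, B2 together cover every point (B1 ∪ B2 = {N1, N2, N3, N4, N5, N6}); total cost 2 + 10 = 12.
The greedy pick B1, B6, B2 costs 14; no covering selection beats 12.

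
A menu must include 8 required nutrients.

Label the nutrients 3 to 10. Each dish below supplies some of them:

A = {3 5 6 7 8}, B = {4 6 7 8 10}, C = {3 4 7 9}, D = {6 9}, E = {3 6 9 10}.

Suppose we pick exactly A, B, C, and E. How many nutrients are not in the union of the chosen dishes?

0

Union of A, B, C, E = {3, 4, 5, 6, 7, 8, 9, 10} — that's every nutrient, so 0 are uncovered.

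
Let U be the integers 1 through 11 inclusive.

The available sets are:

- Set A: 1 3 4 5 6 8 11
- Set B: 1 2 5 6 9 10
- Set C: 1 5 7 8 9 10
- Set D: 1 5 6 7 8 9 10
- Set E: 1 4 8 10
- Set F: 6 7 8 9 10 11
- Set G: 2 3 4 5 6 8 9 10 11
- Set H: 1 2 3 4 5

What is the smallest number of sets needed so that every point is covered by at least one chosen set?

C and G together: C ∪ G = {1, 2, 3, 4, 5, 6, 7, 8, 9, 10, 11} — every point is covered.
No single set has all 11 points (the largest, G, has 9), so 2 is optimal.

2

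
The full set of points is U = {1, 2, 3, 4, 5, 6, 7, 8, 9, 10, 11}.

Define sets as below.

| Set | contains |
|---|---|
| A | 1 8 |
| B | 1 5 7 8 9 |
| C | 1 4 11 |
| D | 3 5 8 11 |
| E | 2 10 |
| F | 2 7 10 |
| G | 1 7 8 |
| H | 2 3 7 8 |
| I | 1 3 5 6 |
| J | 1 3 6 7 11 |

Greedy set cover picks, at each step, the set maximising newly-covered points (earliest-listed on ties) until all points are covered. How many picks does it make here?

Greedy: pick B (covers 5 new) → pick J (covers 3 new) → pick E (covers 2 new) → pick C (covers 1 new). Total picks: 4.

4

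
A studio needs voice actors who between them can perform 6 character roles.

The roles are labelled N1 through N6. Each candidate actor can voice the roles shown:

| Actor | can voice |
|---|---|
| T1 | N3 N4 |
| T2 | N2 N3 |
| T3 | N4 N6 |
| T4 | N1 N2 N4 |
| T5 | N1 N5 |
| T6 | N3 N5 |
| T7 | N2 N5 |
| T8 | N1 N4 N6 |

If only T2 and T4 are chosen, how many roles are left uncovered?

Union of T2, T4 = {N1, N2, N3, N4}.
Not covered: N5, N6 — 2 roles.

2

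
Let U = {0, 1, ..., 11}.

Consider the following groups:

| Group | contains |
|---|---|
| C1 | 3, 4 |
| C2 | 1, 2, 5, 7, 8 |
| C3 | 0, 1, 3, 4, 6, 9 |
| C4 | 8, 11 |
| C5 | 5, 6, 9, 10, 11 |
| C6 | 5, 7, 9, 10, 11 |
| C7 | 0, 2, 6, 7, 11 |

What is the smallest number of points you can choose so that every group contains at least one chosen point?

3

The 3 points {1, 4, 11} hit every group.
No choice of 2 points meets every group, so 3 is the minimum.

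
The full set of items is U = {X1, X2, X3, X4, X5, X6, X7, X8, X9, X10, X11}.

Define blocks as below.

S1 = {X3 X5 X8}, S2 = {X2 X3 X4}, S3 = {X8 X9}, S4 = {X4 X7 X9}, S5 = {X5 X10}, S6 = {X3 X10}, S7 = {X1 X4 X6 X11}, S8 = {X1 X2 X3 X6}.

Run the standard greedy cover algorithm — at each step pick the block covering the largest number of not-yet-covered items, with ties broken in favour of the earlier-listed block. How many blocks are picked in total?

Greedy: pick S7 (covers 4 new) → pick S1 (covers 3 new) → pick S4 (covers 2 new) → pick S2 (covers 1 new) → pick S5 (covers 1 new). Total picks: 5.

5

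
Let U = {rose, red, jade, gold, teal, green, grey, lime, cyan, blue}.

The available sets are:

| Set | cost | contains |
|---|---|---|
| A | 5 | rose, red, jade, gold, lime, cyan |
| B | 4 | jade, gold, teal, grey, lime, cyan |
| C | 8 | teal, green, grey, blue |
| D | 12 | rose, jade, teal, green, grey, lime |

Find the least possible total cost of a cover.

13

A, C together cover every item (A ∪ C = {rose, red, jade, gold, teal, green, grey, lime, cyan, blue}); total cost 5 + 8 = 13.
The greedy pick B, A, C costs 17; no covering selection beats 13.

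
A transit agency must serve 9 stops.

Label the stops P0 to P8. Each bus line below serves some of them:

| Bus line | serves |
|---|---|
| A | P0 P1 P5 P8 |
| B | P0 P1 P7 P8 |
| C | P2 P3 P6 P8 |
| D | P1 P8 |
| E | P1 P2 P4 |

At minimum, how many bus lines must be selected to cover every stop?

A and B and C and E together: A ∪ B ∪ C ∪ E = {P0, P1, P2, P3, P4, P5, P6, P7, P8} — every stop is covered.
No 3 of the 5 bus lines cover everything (all 10 combinations miss at least one stop), so 4 is optimal.

4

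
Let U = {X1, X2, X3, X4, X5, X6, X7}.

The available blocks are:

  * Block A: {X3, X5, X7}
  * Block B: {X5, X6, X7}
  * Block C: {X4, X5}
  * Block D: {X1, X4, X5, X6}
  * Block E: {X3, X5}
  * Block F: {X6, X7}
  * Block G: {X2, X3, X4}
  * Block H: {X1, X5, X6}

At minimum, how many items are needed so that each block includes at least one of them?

3

The 3 items {X2, X5, X7} hit every block.
No choice of 2 items meets every block, so 3 is the minimum.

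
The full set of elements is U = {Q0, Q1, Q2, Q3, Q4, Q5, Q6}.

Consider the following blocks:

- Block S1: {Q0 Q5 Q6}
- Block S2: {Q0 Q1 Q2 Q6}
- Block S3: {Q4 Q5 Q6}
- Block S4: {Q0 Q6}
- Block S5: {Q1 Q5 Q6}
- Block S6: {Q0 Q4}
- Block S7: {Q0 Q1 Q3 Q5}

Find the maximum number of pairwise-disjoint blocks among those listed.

2

S5, S6 are pairwise disjoint (S5={Q1,Q5,Q6}; S6={Q0,Q4}).
Every remaining block overlaps one of these, and no 3 of the listed blocks are pairwise disjoint, so 2 is the maximum.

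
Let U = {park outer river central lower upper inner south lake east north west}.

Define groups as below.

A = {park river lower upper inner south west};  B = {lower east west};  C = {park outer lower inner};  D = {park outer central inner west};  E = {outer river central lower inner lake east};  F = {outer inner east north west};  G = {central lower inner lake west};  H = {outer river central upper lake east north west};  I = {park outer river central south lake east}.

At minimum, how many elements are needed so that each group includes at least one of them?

2

The 2 elements {outer, west} hit every group.
No single element lies in every group, so at least 2 are needed and 2 is optimal.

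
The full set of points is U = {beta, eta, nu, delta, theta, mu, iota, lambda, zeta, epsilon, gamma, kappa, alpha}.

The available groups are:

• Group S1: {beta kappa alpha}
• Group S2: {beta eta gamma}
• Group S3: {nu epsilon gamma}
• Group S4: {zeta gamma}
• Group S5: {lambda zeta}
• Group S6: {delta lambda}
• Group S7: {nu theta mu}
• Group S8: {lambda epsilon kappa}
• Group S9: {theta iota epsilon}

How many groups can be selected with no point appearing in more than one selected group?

S1, S4, S6, S7 are pairwise disjoint (S1={beta,kappa,alpha}; S4={zeta,gamma}; S6={delta,lambda}; S7={nu,theta,mu}).
Every remaining group overlaps one of these, and no 5 of the listed groups are pairwise disjoint, so 4 is the maximum.

4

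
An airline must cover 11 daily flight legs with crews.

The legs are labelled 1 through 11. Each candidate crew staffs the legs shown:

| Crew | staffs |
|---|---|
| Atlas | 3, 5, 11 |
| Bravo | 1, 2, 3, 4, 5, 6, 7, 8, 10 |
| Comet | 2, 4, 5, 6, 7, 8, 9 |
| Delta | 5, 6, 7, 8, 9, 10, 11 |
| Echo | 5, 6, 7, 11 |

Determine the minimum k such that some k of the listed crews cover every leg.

Take {Bravo, Delta}. Their union is {1, 2, 3, 4, 5, 6, 7, 8, 9, 10, 11}, which is all 11 legs.
No single crew has all 11 legs (the largest, Bravo, has 9), so 2 is optimal.

2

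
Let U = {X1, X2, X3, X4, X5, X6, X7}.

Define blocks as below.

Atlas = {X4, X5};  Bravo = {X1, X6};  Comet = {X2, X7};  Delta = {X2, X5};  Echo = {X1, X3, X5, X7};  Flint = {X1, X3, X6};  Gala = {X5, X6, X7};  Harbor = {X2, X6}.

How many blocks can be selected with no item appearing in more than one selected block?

3

Atlas, Comet, Flint are pairwise disjoint (Atlas={X4,X5}; Comet={X2,X7}; Flint={X1,X3,X6}).
Every remaining block overlaps one of these, and no 4 of the listed blocks are pairwise disjoint, so 3 is the maximum.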